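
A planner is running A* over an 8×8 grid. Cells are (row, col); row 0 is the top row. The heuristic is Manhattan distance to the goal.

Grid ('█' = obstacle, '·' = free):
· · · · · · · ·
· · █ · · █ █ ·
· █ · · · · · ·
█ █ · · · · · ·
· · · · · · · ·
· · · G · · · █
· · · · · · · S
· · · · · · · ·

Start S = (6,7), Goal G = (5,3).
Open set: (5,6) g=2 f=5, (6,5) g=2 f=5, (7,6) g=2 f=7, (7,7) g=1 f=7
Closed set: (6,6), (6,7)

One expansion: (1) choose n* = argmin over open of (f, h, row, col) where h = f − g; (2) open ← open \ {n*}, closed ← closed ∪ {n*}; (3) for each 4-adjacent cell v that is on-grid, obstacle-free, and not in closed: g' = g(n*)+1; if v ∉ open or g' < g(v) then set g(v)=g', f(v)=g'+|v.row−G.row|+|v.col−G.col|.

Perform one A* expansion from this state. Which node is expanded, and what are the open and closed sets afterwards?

step 1: expand (5,6) (f=5, h=3) → closed; open now [(4,6) g=3 f=7, (5,5) g=3 f=5, (6,5) g=2 f=5, (7,6) g=2 f=7, (7,7) g=1 f=7]

expanded=(5,6); open=[(4,6) g=3 f=7, (5,5) g=3 f=5, (6,5) g=2 f=5, (7,6) g=2 f=7, (7,7) g=1 f=7]; closed=[(5,6), (6,6), (6,7)]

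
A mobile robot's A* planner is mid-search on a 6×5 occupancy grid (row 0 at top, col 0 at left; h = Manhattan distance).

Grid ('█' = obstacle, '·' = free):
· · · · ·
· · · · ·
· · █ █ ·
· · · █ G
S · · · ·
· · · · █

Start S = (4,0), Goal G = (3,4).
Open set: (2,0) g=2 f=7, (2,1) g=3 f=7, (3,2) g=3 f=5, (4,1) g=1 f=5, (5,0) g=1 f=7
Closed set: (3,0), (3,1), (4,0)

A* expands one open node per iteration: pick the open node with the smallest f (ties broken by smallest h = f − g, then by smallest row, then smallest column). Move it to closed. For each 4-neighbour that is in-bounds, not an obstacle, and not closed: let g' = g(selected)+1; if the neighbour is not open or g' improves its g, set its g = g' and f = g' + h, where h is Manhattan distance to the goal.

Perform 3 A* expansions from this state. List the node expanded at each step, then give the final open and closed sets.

step 1: expand (3,2) (f=5, h=2) → closed; open now [(2,0) g=2 f=7, (2,1) g=3 f=7, (4,1) g=1 f=5, (4,2) g=4 f=7, (5,0) g=1 f=7]
step 2: expand (4,1) (f=5, h=4) → closed; open now [(2,0) g=2 f=7, (2,1) g=3 f=7, (4,2) g=2 f=5, (5,0) g=1 f=7, (5,1) g=2 f=7]
step 3: expand (4,2) (f=5, h=3) → closed; open now [(2,0) g=2 f=7, (2,1) g=3 f=7, (4,3) g=3 f=5, (5,0) g=1 f=7, (5,1) g=2 f=7, (5,2) g=3 f=7]

order=[(3,2) → (4,1) → (4,2)]; open=[(2,0) g=2 f=7, (2,1) g=3 f=7, (4,3) g=3 f=5, (5,0) g=1 f=7, (5,1) g=2 f=7, (5,2) g=3 f=7]; closed=[(3,0), (3,1), (3,2), (4,0), (4,1), (4,2)]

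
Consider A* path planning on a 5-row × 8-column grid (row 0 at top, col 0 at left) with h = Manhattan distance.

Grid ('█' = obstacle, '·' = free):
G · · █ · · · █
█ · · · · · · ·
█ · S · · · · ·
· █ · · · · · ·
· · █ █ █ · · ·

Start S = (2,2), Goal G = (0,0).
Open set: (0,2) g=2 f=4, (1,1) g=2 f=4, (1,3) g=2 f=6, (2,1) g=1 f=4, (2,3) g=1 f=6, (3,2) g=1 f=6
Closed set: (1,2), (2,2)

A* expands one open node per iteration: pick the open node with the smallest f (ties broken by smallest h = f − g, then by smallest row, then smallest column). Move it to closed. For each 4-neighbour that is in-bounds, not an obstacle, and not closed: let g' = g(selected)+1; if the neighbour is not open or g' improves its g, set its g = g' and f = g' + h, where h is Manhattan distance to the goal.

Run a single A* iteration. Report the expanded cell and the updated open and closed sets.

expanded=(0,2); open=[(0,1) g=3 f=4, (1,1) g=2 f=4, (1,3) g=2 f=6, (2,1) g=1 f=4, (2,3) g=1 f=6, (3,2) g=1 f=6]; closed=[(0,2), (1,2), (2,2)]

step 1: expand (0,2) (f=4, h=2) → closed; open now [(0,1) g=3 f=4, (1,1) g=2 f=4, (1,3) g=2 f=6, (2,1) g=1 f=4, (2,3) g=1 f=6, (3,2) g=1 f=6]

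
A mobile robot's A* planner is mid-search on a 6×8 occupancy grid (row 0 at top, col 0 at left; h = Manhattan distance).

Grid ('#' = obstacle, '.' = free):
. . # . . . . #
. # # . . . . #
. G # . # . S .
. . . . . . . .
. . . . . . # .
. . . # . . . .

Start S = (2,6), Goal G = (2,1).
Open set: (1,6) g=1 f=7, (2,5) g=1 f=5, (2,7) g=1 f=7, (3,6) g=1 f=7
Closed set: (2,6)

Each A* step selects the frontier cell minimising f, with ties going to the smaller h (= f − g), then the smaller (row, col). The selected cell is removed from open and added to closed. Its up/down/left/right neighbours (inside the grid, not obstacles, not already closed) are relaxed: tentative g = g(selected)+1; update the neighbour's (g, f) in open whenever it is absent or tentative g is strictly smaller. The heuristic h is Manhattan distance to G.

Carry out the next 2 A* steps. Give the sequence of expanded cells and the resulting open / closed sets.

order=[(2,5) → (1,5)]; open=[(0,5) g=3 f=9, (1,4) g=3 f=7, (1,6) g=1 f=7, (2,7) g=1 f=7, (3,5) g=2 f=7, (3,6) g=1 f=7]; closed=[(1,5), (2,5), (2,6)]

step 1: expand (2,5) (f=5, h=4) → closed; open now [(1,5) g=2 f=7, (1,6) g=1 f=7, (2,7) g=1 f=7, (3,5) g=2 f=7, (3,6) g=1 f=7]
step 2: expand (1,5) (f=7, h=5) → closed; open now [(0,5) g=3 f=9, (1,4) g=3 f=7, (1,6) g=1 f=7, (2,7) g=1 f=7, (3,5) g=2 f=7, (3,6) g=1 f=7]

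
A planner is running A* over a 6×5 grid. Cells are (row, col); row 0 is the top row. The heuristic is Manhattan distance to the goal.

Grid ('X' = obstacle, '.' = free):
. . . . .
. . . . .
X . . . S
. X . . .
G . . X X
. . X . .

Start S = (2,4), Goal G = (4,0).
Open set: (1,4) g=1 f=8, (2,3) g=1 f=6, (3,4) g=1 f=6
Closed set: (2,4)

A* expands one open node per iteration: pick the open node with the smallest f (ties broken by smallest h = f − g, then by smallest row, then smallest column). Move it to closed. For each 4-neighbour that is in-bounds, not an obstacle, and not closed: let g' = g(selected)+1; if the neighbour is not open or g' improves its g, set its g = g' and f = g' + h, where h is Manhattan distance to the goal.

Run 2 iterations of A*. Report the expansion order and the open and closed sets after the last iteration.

order=[(2,3) → (2,2)]; open=[(1,2) g=3 f=8, (1,3) g=2 f=8, (1,4) g=1 f=8, (2,1) g=3 f=6, (3,2) g=3 f=6, (3,3) g=2 f=6, (3,4) g=1 f=6]; closed=[(2,2), (2,3), (2,4)]

step 1: expand (2,3) (f=6, h=5) → closed; open now [(1,3) g=2 f=8, (1,4) g=1 f=8, (2,2) g=2 f=6, (3,3) g=2 f=6, (3,4) g=1 f=6]
step 2: expand (2,2) (f=6, h=4) → closed; open now [(1,2) g=3 f=8, (1,3) g=2 f=8, (1,4) g=1 f=8, (2,1) g=3 f=6, (3,2) g=3 f=6, (3,3) g=2 f=6, (3,4) g=1 f=6]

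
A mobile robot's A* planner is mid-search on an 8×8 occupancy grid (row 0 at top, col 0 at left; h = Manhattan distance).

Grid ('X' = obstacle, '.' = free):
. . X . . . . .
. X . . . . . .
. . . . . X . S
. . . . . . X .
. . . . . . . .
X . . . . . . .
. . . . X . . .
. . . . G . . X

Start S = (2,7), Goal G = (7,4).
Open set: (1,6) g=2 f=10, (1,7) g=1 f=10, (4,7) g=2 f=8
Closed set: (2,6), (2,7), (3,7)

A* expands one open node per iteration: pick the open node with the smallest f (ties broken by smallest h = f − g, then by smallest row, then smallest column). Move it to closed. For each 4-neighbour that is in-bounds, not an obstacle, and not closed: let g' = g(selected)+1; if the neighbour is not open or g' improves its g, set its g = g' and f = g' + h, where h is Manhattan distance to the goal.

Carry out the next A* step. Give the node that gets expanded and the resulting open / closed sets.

expanded=(4,7); open=[(1,6) g=2 f=10, (1,7) g=1 f=10, (4,6) g=3 f=8, (5,7) g=3 f=8]; closed=[(2,6), (2,7), (3,7), (4,7)]

step 1: expand (4,7) (f=8, h=6) → closed; open now [(1,6) g=2 f=10, (1,7) g=1 f=10, (4,6) g=3 f=8, (5,7) g=3 f=8]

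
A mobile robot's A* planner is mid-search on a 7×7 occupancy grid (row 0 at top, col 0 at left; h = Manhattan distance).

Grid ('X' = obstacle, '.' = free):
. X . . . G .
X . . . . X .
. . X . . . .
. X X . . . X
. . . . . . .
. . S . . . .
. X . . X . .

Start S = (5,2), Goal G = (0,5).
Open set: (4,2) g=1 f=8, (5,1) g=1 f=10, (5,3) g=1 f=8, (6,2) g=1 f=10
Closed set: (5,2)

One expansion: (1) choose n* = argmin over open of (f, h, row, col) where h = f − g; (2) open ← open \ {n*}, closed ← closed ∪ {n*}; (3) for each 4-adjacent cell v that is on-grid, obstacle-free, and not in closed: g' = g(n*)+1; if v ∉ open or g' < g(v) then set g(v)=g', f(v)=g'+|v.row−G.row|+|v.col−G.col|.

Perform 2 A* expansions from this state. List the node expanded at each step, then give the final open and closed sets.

order=[(4,2) → (4,3)]; open=[(3,3) g=3 f=8, (4,1) g=2 f=10, (4,4) g=3 f=8, (5,1) g=1 f=10, (5,3) g=1 f=8, (6,2) g=1 f=10]; closed=[(4,2), (4,3), (5,2)]

step 1: expand (4,2) (f=8, h=7) → closed; open now [(4,1) g=2 f=10, (4,3) g=2 f=8, (5,1) g=1 f=10, (5,3) g=1 f=8, (6,2) g=1 f=10]
step 2: expand (4,3) (f=8, h=6) → closed; open now [(3,3) g=3 f=8, (4,1) g=2 f=10, (4,4) g=3 f=8, (5,1) g=1 f=10, (5,3) g=1 f=8, (6,2) g=1 f=10]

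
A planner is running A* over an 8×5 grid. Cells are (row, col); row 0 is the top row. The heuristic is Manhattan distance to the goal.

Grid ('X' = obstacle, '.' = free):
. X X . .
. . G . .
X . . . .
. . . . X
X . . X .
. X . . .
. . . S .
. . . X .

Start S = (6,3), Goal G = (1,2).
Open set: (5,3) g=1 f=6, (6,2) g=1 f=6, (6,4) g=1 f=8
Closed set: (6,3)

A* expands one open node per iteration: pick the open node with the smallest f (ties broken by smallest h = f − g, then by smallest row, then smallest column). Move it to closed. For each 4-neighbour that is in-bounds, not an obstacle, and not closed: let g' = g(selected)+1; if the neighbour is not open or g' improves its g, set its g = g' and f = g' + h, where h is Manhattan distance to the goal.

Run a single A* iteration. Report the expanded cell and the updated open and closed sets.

expanded=(5,3); open=[(5,2) g=2 f=6, (5,4) g=2 f=8, (6,2) g=1 f=6, (6,4) g=1 f=8]; closed=[(5,3), (6,3)]

step 1: expand (5,3) (f=6, h=5) → closed; open now [(5,2) g=2 f=6, (5,4) g=2 f=8, (6,2) g=1 f=6, (6,4) g=1 f=8]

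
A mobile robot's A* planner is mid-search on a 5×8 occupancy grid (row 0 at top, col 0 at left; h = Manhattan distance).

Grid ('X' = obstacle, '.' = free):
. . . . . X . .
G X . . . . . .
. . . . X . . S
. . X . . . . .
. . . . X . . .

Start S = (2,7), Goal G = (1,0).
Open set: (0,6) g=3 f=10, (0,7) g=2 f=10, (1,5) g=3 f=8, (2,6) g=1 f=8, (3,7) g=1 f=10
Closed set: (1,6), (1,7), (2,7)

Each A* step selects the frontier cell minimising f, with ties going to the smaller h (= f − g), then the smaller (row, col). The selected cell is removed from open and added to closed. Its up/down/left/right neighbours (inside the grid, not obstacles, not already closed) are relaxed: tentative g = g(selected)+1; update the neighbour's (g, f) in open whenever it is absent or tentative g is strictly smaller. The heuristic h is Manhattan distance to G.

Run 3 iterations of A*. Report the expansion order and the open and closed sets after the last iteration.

order=[(1,5) → (1,4) → (1,3)]; open=[(0,3) g=6 f=10, (0,4) g=5 f=10, (0,6) g=3 f=10, (0,7) g=2 f=10, (1,2) g=6 f=8, (2,3) g=6 f=10, (2,5) g=4 f=10, (2,6) g=1 f=8, (3,7) g=1 f=10]; closed=[(1,3), (1,4), (1,5), (1,6), (1,7), (2,7)]

step 1: expand (1,5) (f=8, h=5) → closed; open now [(0,6) g=3 f=10, (0,7) g=2 f=10, (1,4) g=4 f=8, (2,5) g=4 f=10, (2,6) g=1 f=8, (3,7) g=1 f=10]
step 2: expand (1,4) (f=8, h=4) → closed; open now [(0,4) g=5 f=10, (0,6) g=3 f=10, (0,7) g=2 f=10, (1,3) g=5 f=8, (2,5) g=4 f=10, (2,6) g=1 f=8, (3,7) g=1 f=10]
step 3: expand (1,3) (f=8, h=3) → closed; open now [(0,3) g=6 f=10, (0,4) g=5 f=10, (0,6) g=3 f=10, (0,7) g=2 f=10, (1,2) g=6 f=8, (2,3) g=6 f=10, (2,5) g=4 f=10, (2,6) g=1 f=8, (3,7) g=1 f=10]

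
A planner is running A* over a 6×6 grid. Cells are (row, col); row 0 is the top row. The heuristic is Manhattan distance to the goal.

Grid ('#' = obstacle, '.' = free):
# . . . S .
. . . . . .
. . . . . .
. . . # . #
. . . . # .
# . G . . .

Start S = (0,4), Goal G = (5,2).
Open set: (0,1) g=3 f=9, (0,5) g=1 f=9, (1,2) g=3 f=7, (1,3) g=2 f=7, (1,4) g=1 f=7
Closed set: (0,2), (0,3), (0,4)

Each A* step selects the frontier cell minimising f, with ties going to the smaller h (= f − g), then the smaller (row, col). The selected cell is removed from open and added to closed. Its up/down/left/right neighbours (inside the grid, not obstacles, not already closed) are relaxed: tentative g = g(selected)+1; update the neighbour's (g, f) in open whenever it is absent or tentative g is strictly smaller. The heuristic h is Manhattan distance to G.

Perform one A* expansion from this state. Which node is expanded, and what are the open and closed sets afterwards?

step 1: expand (1,2) (f=7, h=4) → closed; open now [(0,1) g=3 f=9, (0,5) g=1 f=9, (1,1) g=4 f=9, (1,3) g=2 f=7, (1,4) g=1 f=7, (2,2) g=4 f=7]

expanded=(1,2); open=[(0,1) g=3 f=9, (0,5) g=1 f=9, (1,1) g=4 f=9, (1,3) g=2 f=7, (1,4) g=1 f=7, (2,2) g=4 f=7]; closed=[(0,2), (0,3), (0,4), (1,2)]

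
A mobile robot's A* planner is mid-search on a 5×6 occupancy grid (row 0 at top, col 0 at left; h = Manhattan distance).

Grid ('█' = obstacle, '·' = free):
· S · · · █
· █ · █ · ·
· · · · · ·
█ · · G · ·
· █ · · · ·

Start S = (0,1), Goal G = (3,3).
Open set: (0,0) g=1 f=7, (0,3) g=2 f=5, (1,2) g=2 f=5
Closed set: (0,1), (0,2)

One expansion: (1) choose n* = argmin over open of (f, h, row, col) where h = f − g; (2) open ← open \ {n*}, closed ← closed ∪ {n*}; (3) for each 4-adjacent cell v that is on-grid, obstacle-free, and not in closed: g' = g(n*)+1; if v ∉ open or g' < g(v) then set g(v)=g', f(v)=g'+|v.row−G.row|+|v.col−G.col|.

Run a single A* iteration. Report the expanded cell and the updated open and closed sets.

step 1: expand (0,3) (f=5, h=3) → closed; open now [(0,0) g=1 f=7, (0,4) g=3 f=7, (1,2) g=2 f=5]

expanded=(0,3); open=[(0,0) g=1 f=7, (0,4) g=3 f=7, (1,2) g=2 f=5]; closed=[(0,1), (0,2), (0,3)]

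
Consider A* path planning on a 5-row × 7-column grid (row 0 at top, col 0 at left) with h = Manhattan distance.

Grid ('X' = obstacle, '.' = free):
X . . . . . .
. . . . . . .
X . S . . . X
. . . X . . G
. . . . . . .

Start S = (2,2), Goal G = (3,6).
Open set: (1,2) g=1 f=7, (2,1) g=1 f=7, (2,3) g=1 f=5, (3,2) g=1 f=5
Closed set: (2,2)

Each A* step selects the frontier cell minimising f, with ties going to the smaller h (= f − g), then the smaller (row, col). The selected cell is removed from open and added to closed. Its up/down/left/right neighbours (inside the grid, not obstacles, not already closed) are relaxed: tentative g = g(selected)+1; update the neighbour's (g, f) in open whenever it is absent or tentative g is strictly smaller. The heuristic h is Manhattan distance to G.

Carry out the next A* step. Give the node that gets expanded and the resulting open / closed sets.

expanded=(2,3); open=[(1,2) g=1 f=7, (1,3) g=2 f=7, (2,1) g=1 f=7, (2,4) g=2 f=5, (3,2) g=1 f=5]; closed=[(2,2), (2,3)]

step 1: expand (2,3) (f=5, h=4) → closed; open now [(1,2) g=1 f=7, (1,3) g=2 f=7, (2,1) g=1 f=7, (2,4) g=2 f=5, (3,2) g=1 f=5]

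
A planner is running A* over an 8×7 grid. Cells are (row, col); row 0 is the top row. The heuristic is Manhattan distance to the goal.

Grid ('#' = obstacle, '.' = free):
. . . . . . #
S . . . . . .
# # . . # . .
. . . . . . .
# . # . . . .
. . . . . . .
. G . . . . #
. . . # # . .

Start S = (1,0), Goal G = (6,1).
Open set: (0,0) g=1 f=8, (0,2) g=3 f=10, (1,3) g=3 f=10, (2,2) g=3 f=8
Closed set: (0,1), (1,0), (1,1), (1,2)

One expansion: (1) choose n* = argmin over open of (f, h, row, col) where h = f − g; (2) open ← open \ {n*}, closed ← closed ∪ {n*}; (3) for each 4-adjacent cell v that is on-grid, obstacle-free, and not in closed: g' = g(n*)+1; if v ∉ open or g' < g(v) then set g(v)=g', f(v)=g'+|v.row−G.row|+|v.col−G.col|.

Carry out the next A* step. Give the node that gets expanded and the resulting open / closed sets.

expanded=(2,2); open=[(0,0) g=1 f=8, (0,2) g=3 f=10, (1,3) g=3 f=10, (2,3) g=4 f=10, (3,2) g=4 f=8]; closed=[(0,1), (1,0), (1,1), (1,2), (2,2)]

step 1: expand (2,2) (f=8, h=5) → closed; open now [(0,0) g=1 f=8, (0,2) g=3 f=10, (1,3) g=3 f=10, (2,3) g=4 f=10, (3,2) g=4 f=8]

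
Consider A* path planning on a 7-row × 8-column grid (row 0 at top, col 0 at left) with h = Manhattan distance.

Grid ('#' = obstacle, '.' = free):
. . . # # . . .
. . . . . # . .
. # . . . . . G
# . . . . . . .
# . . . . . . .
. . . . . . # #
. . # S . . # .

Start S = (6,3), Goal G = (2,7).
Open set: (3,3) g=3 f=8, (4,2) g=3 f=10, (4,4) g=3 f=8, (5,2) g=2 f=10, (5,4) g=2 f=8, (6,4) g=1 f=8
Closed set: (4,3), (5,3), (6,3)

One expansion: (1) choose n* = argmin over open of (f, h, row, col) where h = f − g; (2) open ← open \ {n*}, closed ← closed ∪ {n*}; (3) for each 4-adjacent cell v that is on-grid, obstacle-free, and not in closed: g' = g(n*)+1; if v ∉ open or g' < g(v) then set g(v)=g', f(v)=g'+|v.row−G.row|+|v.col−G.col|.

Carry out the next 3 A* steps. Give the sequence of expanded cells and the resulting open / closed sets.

step 1: expand (3,3) (f=8, h=5) → closed; open now [(2,3) g=4 f=8, (3,2) g=4 f=10, (3,4) g=4 f=8, (4,2) g=3 f=10, (4,4) g=3 f=8, (5,2) g=2 f=10, (5,4) g=2 f=8, (6,4) g=1 f=8]
step 2: expand (2,3) (f=8, h=4) → closed; open now [(1,3) g=5 f=10, (2,2) g=5 f=10, (2,4) g=5 f=8, (3,2) g=4 f=10, (3,4) g=4 f=8, (4,2) g=3 f=10, (4,4) g=3 f=8, (5,2) g=2 f=10, (5,4) g=2 f=8, (6,4) g=1 f=8]
step 3: expand (2,4) (f=8, h=3) → closed; open now [(1,3) g=5 f=10, (1,4) g=6 f=10, (2,2) g=5 f=10, (2,5) g=6 f=8, (3,2) g=4 f=10, (3,4) g=4 f=8, (4,2) g=3 f=10, (4,4) g=3 f=8, (5,2) g=2 f=10, (5,4) g=2 f=8, (6,4) g=1 f=8]

order=[(3,3) → (2,3) → (2,4)]; open=[(1,3) g=5 f=10, (1,4) g=6 f=10, (2,2) g=5 f=10, (2,5) g=6 f=8, (3,2) g=4 f=10, (3,4) g=4 f=8, (4,2) g=3 f=10, (4,4) g=3 f=8, (5,2) g=2 f=10, (5,4) g=2 f=8, (6,4) g=1 f=8]; closed=[(2,3), (2,4), (3,3), (4,3), (5,3), (6,3)]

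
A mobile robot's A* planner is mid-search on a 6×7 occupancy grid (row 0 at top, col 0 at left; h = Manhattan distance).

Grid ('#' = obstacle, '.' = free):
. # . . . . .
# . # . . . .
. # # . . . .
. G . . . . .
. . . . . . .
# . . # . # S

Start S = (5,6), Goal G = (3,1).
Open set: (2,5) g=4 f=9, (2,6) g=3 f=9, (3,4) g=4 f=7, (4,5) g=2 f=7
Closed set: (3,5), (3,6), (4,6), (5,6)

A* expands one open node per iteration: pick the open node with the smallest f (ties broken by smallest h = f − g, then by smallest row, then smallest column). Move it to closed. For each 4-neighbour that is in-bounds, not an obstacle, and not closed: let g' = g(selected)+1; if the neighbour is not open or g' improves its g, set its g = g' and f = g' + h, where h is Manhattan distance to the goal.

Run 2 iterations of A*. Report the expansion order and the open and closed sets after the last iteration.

step 1: expand (3,4) (f=7, h=3) → closed; open now [(2,4) g=5 f=9, (2,5) g=4 f=9, (2,6) g=3 f=9, (3,3) g=5 f=7, (4,4) g=5 f=9, (4,5) g=2 f=7]
step 2: expand (3,3) (f=7, h=2) → closed; open now [(2,3) g=6 f=9, (2,4) g=5 f=9, (2,5) g=4 f=9, (2,6) g=3 f=9, (3,2) g=6 f=7, (4,3) g=6 f=9, (4,4) g=5 f=9, (4,5) g=2 f=7]

order=[(3,4) → (3,3)]; open=[(2,3) g=6 f=9, (2,4) g=5 f=9, (2,5) g=4 f=9, (2,6) g=3 f=9, (3,2) g=6 f=7, (4,3) g=6 f=9, (4,4) g=5 f=9, (4,5) g=2 f=7]; closed=[(3,3), (3,4), (3,5), (3,6), (4,6), (5,6)]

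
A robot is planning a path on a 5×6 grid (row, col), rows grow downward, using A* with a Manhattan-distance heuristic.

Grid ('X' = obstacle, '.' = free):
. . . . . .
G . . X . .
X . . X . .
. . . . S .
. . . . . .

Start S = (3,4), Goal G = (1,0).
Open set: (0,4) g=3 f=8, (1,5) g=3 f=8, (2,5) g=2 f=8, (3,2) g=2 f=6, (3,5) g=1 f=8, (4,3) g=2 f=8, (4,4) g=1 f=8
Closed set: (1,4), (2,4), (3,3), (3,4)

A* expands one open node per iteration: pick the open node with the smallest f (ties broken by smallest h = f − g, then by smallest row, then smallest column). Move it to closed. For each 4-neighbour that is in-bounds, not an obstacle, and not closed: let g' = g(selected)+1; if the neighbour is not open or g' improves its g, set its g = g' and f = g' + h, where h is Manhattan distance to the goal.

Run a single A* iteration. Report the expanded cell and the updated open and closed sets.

step 1: expand (3,2) (f=6, h=4) → closed; open now [(0,4) g=3 f=8, (1,5) g=3 f=8, (2,2) g=3 f=6, (2,5) g=2 f=8, (3,1) g=3 f=6, (3,5) g=1 f=8, (4,2) g=3 f=8, (4,3) g=2 f=8, (4,4) g=1 f=8]

expanded=(3,2); open=[(0,4) g=3 f=8, (1,5) g=3 f=8, (2,2) g=3 f=6, (2,5) g=2 f=8, (3,1) g=3 f=6, (3,5) g=1 f=8, (4,2) g=3 f=8, (4,3) g=2 f=8, (4,4) g=1 f=8]; closed=[(1,4), (2,4), (3,2), (3,3), (3,4)]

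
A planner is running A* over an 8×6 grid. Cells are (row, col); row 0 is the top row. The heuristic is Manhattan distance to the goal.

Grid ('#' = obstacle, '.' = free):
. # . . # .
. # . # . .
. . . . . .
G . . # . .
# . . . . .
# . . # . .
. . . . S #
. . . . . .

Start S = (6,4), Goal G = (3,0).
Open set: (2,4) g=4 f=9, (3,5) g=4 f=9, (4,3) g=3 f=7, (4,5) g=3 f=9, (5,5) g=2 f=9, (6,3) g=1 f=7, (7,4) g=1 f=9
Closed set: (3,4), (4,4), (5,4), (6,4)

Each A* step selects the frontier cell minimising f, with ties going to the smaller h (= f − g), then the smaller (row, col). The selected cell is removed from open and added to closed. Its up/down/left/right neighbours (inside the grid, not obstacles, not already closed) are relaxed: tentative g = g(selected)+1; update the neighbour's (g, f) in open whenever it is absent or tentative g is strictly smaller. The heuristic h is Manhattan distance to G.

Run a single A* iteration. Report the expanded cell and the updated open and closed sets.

step 1: expand (4,3) (f=7, h=4) → closed; open now [(2,4) g=4 f=9, (3,5) g=4 f=9, (4,2) g=4 f=7, (4,5) g=3 f=9, (5,5) g=2 f=9, (6,3) g=1 f=7, (7,4) g=1 f=9]

expanded=(4,3); open=[(2,4) g=4 f=9, (3,5) g=4 f=9, (4,2) g=4 f=7, (4,5) g=3 f=9, (5,5) g=2 f=9, (6,3) g=1 f=7, (7,4) g=1 f=9]; closed=[(3,4), (4,3), (4,4), (5,4), (6,4)]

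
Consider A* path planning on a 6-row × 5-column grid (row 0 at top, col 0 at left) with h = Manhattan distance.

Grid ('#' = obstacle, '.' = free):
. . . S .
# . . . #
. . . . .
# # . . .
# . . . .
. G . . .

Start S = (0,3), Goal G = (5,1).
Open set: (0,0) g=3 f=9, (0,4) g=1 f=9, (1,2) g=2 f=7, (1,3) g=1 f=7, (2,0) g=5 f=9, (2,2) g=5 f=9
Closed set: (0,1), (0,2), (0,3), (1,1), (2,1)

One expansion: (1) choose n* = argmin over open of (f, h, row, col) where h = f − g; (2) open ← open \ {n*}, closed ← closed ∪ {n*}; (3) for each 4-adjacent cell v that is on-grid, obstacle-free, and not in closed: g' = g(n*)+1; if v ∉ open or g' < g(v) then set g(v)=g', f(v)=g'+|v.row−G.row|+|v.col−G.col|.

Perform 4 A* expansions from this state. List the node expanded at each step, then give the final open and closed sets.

order=[(1,2) → (2,2) → (3,2) → (4,2)]; open=[(0,0) g=3 f=9, (0,4) g=1 f=9, (1,3) g=1 f=7, (2,0) g=5 f=9, (2,3) g=4 f=9, (3,3) g=5 f=9, (4,1) g=6 f=7, (4,3) g=6 f=9, (5,2) g=6 f=7]; closed=[(0,1), (0,2), (0,3), (1,1), (1,2), (2,1), (2,2), (3,2), (4,2)]

step 1: expand (1,2) (f=7, h=5) → closed; open now [(0,0) g=3 f=9, (0,4) g=1 f=9, (1,3) g=1 f=7, (2,0) g=5 f=9, (2,2) g=3 f=7]
step 2: expand (2,2) (f=7, h=4) → closed; open now [(0,0) g=3 f=9, (0,4) g=1 f=9, (1,3) g=1 f=7, (2,0) g=5 f=9, (2,3) g=4 f=9, (3,2) g=4 f=7]
step 3: expand (3,2) (f=7, h=3) → closed; open now [(0,0) g=3 f=9, (0,4) g=1 f=9, (1,3) g=1 f=7, (2,0) g=5 f=9, (2,3) g=4 f=9, (3,3) g=5 f=9, (4,2) g=5 f=7]
step 4: expand (4,2) (f=7, h=2) → closed; open now [(0,0) g=3 f=9, (0,4) g=1 f=9, (1,3) g=1 f=7, (2,0) g=5 f=9, (2,3) g=4 f=9, (3,3) g=5 f=9, (4,1) g=6 f=7, (4,3) g=6 f=9, (5,2) g=6 f=7]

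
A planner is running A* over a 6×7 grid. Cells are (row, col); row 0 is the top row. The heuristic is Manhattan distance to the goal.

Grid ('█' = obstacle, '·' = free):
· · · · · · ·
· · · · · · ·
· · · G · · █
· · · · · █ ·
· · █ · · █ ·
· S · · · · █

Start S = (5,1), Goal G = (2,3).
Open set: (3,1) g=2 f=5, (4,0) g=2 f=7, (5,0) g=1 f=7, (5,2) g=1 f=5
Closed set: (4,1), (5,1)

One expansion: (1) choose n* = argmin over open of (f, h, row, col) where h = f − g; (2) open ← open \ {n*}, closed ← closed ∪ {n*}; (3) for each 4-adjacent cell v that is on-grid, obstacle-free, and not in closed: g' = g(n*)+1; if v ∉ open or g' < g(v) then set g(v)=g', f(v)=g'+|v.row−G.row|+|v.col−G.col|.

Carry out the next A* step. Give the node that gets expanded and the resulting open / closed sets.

expanded=(3,1); open=[(2,1) g=3 f=5, (3,0) g=3 f=7, (3,2) g=3 f=5, (4,0) g=2 f=7, (5,0) g=1 f=7, (5,2) g=1 f=5]; closed=[(3,1), (4,1), (5,1)]

step 1: expand (3,1) (f=5, h=3) → closed; open now [(2,1) g=3 f=5, (3,0) g=3 f=7, (3,2) g=3 f=5, (4,0) g=2 f=7, (5,0) g=1 f=7, (5,2) g=1 f=5]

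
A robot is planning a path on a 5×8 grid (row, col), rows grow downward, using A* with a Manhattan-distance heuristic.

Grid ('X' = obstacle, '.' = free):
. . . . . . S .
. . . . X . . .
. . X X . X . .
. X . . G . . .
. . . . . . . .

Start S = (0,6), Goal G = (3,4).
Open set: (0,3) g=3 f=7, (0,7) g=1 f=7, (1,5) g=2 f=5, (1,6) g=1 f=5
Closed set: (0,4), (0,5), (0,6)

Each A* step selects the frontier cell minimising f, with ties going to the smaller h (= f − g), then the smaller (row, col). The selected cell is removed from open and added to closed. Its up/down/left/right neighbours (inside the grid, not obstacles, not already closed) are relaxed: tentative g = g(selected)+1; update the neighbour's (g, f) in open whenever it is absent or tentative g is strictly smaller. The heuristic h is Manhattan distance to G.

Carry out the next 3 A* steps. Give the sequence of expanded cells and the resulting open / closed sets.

order=[(1,5) → (1,6) → (2,6)]; open=[(0,3) g=3 f=7, (0,7) g=1 f=7, (1,7) g=2 f=7, (2,7) g=3 f=7, (3,6) g=3 f=5]; closed=[(0,4), (0,5), (0,6), (1,5), (1,6), (2,6)]

step 1: expand (1,5) (f=5, h=3) → closed; open now [(0,3) g=3 f=7, (0,7) g=1 f=7, (1,6) g=1 f=5]
step 2: expand (1,6) (f=5, h=4) → closed; open now [(0,3) g=3 f=7, (0,7) g=1 f=7, (1,7) g=2 f=7, (2,6) g=2 f=5]
step 3: expand (2,6) (f=5, h=3) → closed; open now [(0,3) g=3 f=7, (0,7) g=1 f=7, (1,7) g=2 f=7, (2,7) g=3 f=7, (3,6) g=3 f=5]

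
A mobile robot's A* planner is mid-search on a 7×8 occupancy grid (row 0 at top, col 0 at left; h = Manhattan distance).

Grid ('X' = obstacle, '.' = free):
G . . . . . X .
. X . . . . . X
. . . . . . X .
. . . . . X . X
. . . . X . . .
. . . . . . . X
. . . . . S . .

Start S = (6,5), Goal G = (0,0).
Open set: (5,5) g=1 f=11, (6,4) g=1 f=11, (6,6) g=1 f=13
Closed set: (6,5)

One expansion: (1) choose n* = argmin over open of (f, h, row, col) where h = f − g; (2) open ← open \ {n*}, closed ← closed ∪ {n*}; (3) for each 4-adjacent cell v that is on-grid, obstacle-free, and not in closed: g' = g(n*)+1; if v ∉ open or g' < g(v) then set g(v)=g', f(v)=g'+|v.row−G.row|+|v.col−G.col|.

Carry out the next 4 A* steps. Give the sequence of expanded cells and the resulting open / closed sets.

order=[(5,5) → (4,5) → (5,4) → (5,3)]; open=[(4,3) g=4 f=11, (4,6) g=3 f=13, (5,2) g=4 f=11, (5,6) g=2 f=13, (6,3) g=4 f=13, (6,4) g=1 f=11, (6,6) g=1 f=13]; closed=[(4,5), (5,3), (5,4), (5,5), (6,5)]

step 1: expand (5,5) (f=11, h=10) → closed; open now [(4,5) g=2 f=11, (5,4) g=2 f=11, (5,6) g=2 f=13, (6,4) g=1 f=11, (6,6) g=1 f=13]
step 2: expand (4,5) (f=11, h=9) → closed; open now [(4,6) g=3 f=13, (5,4) g=2 f=11, (5,6) g=2 f=13, (6,4) g=1 f=11, (6,6) g=1 f=13]
step 3: expand (5,4) (f=11, h=9) → closed; open now [(4,6) g=3 f=13, (5,3) g=3 f=11, (5,6) g=2 f=13, (6,4) g=1 f=11, (6,6) g=1 f=13]
step 4: expand (5,3) (f=11, h=8) → closed; open now [(4,3) g=4 f=11, (4,6) g=3 f=13, (5,2) g=4 f=11, (5,6) g=2 f=13, (6,3) g=4 f=13, (6,4) g=1 f=11, (6,6) g=1 f=13]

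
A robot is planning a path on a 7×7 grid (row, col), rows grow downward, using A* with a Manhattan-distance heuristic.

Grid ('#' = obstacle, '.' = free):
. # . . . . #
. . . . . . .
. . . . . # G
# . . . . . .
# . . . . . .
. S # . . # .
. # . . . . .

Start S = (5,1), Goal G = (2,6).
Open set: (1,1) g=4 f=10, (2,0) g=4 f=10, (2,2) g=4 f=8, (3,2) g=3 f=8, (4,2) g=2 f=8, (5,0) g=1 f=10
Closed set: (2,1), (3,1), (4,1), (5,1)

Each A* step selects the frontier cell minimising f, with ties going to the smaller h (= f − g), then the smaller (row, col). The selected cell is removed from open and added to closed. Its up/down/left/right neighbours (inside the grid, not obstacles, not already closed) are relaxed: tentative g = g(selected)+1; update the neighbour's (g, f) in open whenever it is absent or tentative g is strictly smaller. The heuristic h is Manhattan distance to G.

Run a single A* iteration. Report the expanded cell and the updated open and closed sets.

step 1: expand (2,2) (f=8, h=4) → closed; open now [(1,1) g=4 f=10, (1,2) g=5 f=10, (2,0) g=4 f=10, (2,3) g=5 f=8, (3,2) g=3 f=8, (4,2) g=2 f=8, (5,0) g=1 f=10]

expanded=(2,2); open=[(1,1) g=4 f=10, (1,2) g=5 f=10, (2,0) g=4 f=10, (2,3) g=5 f=8, (3,2) g=3 f=8, (4,2) g=2 f=8, (5,0) g=1 f=10]; closed=[(2,1), (2,2), (3,1), (4,1), (5,1)]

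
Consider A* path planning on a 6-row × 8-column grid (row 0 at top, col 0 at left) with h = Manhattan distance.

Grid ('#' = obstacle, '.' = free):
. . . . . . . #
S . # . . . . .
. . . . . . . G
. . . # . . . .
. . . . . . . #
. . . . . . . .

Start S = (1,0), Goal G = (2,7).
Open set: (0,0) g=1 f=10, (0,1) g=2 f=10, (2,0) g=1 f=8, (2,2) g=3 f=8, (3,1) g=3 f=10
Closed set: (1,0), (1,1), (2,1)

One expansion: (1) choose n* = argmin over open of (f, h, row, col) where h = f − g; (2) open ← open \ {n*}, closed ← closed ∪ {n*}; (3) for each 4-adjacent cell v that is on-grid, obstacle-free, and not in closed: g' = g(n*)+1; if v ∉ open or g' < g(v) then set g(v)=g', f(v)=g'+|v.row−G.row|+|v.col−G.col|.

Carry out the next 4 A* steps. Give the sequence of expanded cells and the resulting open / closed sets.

order=[(2,2) → (2,3) → (2,4) → (2,5)]; open=[(0,0) g=1 f=10, (0,1) g=2 f=10, (1,3) g=5 f=10, (1,4) g=6 f=10, (1,5) g=7 f=10, (2,0) g=1 f=8, (2,6) g=7 f=8, (3,1) g=3 f=10, (3,2) g=4 f=10, (3,4) g=6 f=10, (3,5) g=7 f=10]; closed=[(1,0), (1,1), (2,1), (2,2), (2,3), (2,4), (2,5)]

step 1: expand (2,2) (f=8, h=5) → closed; open now [(0,0) g=1 f=10, (0,1) g=2 f=10, (2,0) g=1 f=8, (2,3) g=4 f=8, (3,1) g=3 f=10, (3,2) g=4 f=10]
step 2: expand (2,3) (f=8, h=4) → closed; open now [(0,0) g=1 f=10, (0,1) g=2 f=10, (1,3) g=5 f=10, (2,0) g=1 f=8, (2,4) g=5 f=8, (3,1) g=3 f=10, (3,2) g=4 f=10]
step 3: expand (2,4) (f=8, h=3) → closed; open now [(0,0) g=1 f=10, (0,1) g=2 f=10, (1,3) g=5 f=10, (1,4) g=6 f=10, (2,0) g=1 f=8, (2,5) g=6 f=8, (3,1) g=3 f=10, (3,2) g=4 f=10, (3,4) g=6 f=10]
step 4: expand (2,5) (f=8, h=2) → closed; open now [(0,0) g=1 f=10, (0,1) g=2 f=10, (1,3) g=5 f=10, (1,4) g=6 f=10, (1,5) g=7 f=10, (2,0) g=1 f=8, (2,6) g=7 f=8, (3,1) g=3 f=10, (3,2) g=4 f=10, (3,4) g=6 f=10, (3,5) g=7 f=10]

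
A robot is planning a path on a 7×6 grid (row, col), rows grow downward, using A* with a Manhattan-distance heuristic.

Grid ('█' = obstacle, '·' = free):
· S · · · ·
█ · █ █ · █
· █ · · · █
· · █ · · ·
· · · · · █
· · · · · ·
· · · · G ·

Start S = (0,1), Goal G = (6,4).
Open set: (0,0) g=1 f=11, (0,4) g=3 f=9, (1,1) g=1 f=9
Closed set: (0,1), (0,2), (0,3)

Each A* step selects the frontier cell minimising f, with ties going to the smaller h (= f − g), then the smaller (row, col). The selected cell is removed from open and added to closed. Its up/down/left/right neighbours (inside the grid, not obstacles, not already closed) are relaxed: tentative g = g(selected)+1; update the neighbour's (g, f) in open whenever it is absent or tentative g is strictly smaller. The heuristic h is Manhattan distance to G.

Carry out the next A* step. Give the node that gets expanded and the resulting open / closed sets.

step 1: expand (0,4) (f=9, h=6) → closed; open now [(0,0) g=1 f=11, (0,5) g=4 f=11, (1,1) g=1 f=9, (1,4) g=4 f=9]

expanded=(0,4); open=[(0,0) g=1 f=11, (0,5) g=4 f=11, (1,1) g=1 f=9, (1,4) g=4 f=9]; closed=[(0,1), (0,2), (0,3), (0,4)]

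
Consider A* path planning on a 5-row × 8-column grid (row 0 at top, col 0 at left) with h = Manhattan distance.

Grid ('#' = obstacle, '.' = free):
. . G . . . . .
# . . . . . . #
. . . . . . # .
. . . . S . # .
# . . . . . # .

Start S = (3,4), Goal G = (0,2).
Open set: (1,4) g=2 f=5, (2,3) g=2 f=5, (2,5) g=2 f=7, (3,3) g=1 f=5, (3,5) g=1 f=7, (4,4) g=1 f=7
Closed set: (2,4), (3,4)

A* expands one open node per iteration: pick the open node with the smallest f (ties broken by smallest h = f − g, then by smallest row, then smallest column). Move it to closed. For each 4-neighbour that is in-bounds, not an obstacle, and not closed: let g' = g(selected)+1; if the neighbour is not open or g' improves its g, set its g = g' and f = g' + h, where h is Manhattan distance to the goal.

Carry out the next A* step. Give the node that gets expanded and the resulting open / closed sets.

step 1: expand (1,4) (f=5, h=3) → closed; open now [(0,4) g=3 f=5, (1,3) g=3 f=5, (1,5) g=3 f=7, (2,3) g=2 f=5, (2,5) g=2 f=7, (3,3) g=1 f=5, (3,5) g=1 f=7, (4,4) g=1 f=7]

expanded=(1,4); open=[(0,4) g=3 f=5, (1,3) g=3 f=5, (1,5) g=3 f=7, (2,3) g=2 f=5, (2,5) g=2 f=7, (3,3) g=1 f=5, (3,5) g=1 f=7, (4,4) g=1 f=7]; closed=[(1,4), (2,4), (3,4)]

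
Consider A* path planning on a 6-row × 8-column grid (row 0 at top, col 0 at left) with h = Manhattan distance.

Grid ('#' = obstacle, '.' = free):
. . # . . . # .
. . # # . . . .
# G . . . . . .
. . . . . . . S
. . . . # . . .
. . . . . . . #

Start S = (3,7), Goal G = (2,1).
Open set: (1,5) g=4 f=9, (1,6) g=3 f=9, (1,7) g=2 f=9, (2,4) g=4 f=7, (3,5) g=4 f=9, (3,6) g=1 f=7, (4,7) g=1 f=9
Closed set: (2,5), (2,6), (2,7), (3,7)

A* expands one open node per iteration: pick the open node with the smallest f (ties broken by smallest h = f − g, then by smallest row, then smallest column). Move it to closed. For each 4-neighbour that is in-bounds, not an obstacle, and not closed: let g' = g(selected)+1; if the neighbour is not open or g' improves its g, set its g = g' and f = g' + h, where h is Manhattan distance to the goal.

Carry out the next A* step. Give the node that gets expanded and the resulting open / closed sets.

expanded=(2,4); open=[(1,4) g=5 f=9, (1,5) g=4 f=9, (1,6) g=3 f=9, (1,7) g=2 f=9, (2,3) g=5 f=7, (3,4) g=5 f=9, (3,5) g=4 f=9, (3,6) g=1 f=7, (4,7) g=1 f=9]; closed=[(2,4), (2,5), (2,6), (2,7), (3,7)]

step 1: expand (2,4) (f=7, h=3) → closed; open now [(1,4) g=5 f=9, (1,5) g=4 f=9, (1,6) g=3 f=9, (1,7) g=2 f=9, (2,3) g=5 f=7, (3,4) g=5 f=9, (3,5) g=4 f=9, (3,6) g=1 f=7, (4,7) g=1 f=9]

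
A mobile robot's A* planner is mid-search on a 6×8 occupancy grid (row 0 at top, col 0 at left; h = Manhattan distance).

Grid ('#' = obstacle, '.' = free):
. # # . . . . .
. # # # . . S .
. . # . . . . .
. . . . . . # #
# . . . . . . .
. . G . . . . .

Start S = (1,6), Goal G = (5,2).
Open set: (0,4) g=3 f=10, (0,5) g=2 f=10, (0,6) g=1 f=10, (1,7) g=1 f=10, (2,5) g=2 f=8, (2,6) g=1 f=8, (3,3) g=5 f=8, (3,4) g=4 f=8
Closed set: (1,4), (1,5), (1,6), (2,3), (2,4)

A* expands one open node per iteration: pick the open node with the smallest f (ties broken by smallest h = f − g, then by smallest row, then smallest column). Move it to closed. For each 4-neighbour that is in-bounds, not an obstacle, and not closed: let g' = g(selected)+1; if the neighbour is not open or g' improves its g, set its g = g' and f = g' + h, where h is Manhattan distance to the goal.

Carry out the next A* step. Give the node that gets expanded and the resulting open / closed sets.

step 1: expand (3,3) (f=8, h=3) → closed; open now [(0,4) g=3 f=10, (0,5) g=2 f=10, (0,6) g=1 f=10, (1,7) g=1 f=10, (2,5) g=2 f=8, (2,6) g=1 f=8, (3,2) g=6 f=8, (3,4) g=4 f=8, (4,3) g=6 f=8]

expanded=(3,3); open=[(0,4) g=3 f=10, (0,5) g=2 f=10, (0,6) g=1 f=10, (1,7) g=1 f=10, (2,5) g=2 f=8, (2,6) g=1 f=8, (3,2) g=6 f=8, (3,4) g=4 f=8, (4,3) g=6 f=8]; closed=[(1,4), (1,5), (1,6), (2,3), (2,4), (3,3)]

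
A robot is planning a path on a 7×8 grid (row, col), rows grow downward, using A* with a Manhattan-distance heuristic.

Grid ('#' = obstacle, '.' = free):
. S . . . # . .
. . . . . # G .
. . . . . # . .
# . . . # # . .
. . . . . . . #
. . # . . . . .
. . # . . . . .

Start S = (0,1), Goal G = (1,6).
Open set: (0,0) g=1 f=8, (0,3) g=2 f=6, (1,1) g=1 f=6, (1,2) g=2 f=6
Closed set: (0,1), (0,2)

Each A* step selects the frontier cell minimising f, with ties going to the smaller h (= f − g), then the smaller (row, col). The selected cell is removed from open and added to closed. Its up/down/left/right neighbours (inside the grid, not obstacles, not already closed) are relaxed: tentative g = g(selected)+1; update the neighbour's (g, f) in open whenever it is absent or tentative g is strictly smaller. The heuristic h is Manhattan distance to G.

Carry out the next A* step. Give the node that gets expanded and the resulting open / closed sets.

step 1: expand (0,3) (f=6, h=4) → closed; open now [(0,0) g=1 f=8, (0,4) g=3 f=6, (1,1) g=1 f=6, (1,2) g=2 f=6, (1,3) g=3 f=6]

expanded=(0,3); open=[(0,0) g=1 f=8, (0,4) g=3 f=6, (1,1) g=1 f=6, (1,2) g=2 f=6, (1,3) g=3 f=6]; closed=[(0,1), (0,2), (0,3)]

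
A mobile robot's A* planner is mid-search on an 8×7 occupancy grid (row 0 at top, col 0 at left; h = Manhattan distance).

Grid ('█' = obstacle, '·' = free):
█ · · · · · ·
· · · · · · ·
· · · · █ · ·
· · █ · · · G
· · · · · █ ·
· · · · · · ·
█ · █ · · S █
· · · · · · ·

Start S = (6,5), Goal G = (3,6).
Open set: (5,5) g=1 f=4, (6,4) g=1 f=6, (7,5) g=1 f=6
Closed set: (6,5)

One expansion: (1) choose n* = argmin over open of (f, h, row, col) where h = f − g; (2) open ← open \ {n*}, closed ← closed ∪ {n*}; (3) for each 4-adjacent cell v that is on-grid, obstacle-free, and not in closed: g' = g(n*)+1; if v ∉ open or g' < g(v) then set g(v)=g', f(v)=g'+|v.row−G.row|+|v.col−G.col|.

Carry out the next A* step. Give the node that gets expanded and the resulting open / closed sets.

step 1: expand (5,5) (f=4, h=3) → closed; open now [(5,4) g=2 f=6, (5,6) g=2 f=4, (6,4) g=1 f=6, (7,5) g=1 f=6]

expanded=(5,5); open=[(5,4) g=2 f=6, (5,6) g=2 f=4, (6,4) g=1 f=6, (7,5) g=1 f=6]; closed=[(5,5), (6,5)]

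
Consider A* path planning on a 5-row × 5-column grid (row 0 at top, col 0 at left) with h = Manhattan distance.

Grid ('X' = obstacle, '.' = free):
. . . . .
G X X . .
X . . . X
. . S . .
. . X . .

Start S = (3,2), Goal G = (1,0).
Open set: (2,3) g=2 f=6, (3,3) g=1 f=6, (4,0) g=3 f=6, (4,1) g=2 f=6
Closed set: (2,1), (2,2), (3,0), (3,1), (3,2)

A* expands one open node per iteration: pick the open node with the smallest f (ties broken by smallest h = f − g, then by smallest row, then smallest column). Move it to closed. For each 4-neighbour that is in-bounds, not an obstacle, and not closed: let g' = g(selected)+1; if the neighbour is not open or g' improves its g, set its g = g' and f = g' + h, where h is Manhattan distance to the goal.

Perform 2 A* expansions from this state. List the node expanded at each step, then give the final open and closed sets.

order=[(4,0) → (2,3)]; open=[(1,3) g=3 f=6, (3,3) g=1 f=6, (4,1) g=2 f=6]; closed=[(2,1), (2,2), (2,3), (3,0), (3,1), (3,2), (4,0)]

step 1: expand (4,0) (f=6, h=3) → closed; open now [(2,3) g=2 f=6, (3,3) g=1 f=6, (4,1) g=2 f=6]
step 2: expand (2,3) (f=6, h=4) → closed; open now [(1,3) g=3 f=6, (3,3) g=1 f=6, (4,1) g=2 f=6]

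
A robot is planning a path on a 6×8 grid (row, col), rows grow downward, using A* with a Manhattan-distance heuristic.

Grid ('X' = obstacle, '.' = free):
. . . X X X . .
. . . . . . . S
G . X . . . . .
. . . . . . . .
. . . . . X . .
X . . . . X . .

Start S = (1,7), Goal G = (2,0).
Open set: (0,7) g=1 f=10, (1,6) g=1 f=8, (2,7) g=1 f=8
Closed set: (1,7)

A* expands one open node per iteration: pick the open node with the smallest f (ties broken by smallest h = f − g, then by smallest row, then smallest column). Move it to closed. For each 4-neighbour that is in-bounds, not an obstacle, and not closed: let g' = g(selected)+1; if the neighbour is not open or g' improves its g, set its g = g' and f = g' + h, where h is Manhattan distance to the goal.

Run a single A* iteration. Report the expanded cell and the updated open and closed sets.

step 1: expand (1,6) (f=8, h=7) → closed; open now [(0,6) g=2 f=10, (0,7) g=1 f=10, (1,5) g=2 f=8, (2,6) g=2 f=8, (2,7) g=1 f=8]

expanded=(1,6); open=[(0,6) g=2 f=10, (0,7) g=1 f=10, (1,5) g=2 f=8, (2,6) g=2 f=8, (2,7) g=1 f=8]; closed=[(1,6), (1,7)]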